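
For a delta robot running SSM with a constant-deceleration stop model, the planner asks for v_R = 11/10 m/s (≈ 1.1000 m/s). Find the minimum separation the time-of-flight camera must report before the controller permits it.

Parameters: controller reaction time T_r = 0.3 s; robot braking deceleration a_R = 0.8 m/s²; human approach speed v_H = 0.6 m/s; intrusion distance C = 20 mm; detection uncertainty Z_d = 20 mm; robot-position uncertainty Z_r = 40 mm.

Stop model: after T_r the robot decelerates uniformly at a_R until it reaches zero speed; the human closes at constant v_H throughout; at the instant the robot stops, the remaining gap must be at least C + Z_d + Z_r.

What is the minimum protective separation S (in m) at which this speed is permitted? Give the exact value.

stop time T_s = (11/10)/(4/5) = 1.3750 s
reaction-phase robot travel = 1.1000·0.3000 = 0.3300 m
braking distance = 1.1000²/(2·0.8000) = 0.7562 m
person approaches 0.6000·(0.3000+1.3750) = 1.0050 m
C+Z_d+Z_r = 0.0200+0.0200+0.0400 = 0.0800 m
S_min ≈ 0.3300+0.7562+1.0050+0.0800  ⇒  S_min = 1737/800 m

S_min = 1737/800 m = 2.1713 m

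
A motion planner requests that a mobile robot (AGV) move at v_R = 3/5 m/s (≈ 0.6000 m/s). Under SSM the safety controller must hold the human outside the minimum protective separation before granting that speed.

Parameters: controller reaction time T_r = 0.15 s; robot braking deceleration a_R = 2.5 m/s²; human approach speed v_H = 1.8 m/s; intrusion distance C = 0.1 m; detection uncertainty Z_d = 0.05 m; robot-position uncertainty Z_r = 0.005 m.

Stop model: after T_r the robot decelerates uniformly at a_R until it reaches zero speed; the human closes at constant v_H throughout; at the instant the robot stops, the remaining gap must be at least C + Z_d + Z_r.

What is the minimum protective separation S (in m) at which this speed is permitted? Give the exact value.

S_min = 1019/1000 m = 1.0190 m

T_s = v_R/a_R = (3/5)/(5/2) = 0.2400 s
robot covers v_R·T_r = 0.6000·0.1500 = 0.0900 m before braking
robot covers 0.6000·0.2400 − ½·2.5000·0.2400² = 0.0720 m while stopping
human over T_r+T_s: 1.8000·(0.1500+0.2400) = 0.7020 m
residual clearance needed = 0.1000+0.0500+0.0050 = 0.1550 m
S_min ≈ 0.0900+0.0720+0.7020+0.1550  ⇒  S_min = 1019/1000 m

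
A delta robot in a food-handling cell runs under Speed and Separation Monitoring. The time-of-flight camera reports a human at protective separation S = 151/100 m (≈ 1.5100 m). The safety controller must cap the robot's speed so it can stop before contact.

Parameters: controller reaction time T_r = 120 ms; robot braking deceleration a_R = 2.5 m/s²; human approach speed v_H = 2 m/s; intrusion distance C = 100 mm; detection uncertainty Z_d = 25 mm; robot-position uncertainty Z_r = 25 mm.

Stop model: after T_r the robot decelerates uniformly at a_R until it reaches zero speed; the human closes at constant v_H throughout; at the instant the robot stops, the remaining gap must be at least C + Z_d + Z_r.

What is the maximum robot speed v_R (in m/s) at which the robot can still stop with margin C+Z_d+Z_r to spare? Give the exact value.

v_R_max = 1 m/s = 1.0000 m/s

at the boundary: (1/5)·v² + (23/25)·v + (-28/25) = 0
  disc = (23/25)² − 4·(1/5)·(-28/25) = 1089/625 ; √disc = 33/25
  v_R = (−(23/25) + 33/25) / (2·(1/5)) = 1 m/s
check:
T_s = v_R/a_R = 1/(5/2) = 0.4000 s
reaction-phase robot travel = 1.0000·0.1200 = 0.1200 m
robot under decel: 1.0000²/(2·2.5000) = 0.2000 m
human closes 2.0000·0.5200 = 1.0400 m
margins: 0.1000+0.0250+0.0250 = 0.1500 m
sum ≈ 0.1200+0.2000+1.0400+0.1500 ≈ 1.5100 m = S ✓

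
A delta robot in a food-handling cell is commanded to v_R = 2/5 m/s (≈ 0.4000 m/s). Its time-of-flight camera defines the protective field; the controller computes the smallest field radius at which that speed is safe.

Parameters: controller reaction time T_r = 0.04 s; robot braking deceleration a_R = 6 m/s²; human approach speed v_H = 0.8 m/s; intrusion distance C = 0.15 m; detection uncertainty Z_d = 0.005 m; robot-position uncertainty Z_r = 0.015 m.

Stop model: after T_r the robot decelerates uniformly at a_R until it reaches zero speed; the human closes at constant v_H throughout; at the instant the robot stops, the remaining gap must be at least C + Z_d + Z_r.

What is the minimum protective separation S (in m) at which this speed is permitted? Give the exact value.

S_min = 427/1500 m = 0.2847 m

T_s = v_R/a_R = (2/5)/6 = 0.0667 s
reaction-phase robot travel = 0.4000·0.0400 = 0.0160 m
robot covers 0.4000·0.0667 − ½·6.0000·0.0667² = 0.0133 m while stopping
human closes 0.8000·0.1067 = 0.0853 m
margins: 0.1500+0.0050+0.0150 = 0.1700 m
S_min ≈ 0.0160+0.0133+0.0853+0.1700  ⇒  S_min = 427/1500 m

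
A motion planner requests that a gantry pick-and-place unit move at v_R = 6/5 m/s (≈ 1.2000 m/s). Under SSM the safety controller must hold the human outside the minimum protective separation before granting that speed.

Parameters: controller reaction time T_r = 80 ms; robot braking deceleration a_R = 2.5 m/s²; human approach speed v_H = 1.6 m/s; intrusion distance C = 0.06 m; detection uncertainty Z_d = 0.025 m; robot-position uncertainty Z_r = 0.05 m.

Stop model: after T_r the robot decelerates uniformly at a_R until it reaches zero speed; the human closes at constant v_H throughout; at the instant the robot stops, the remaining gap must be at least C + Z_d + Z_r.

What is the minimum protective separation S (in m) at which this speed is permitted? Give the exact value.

S_min = 283/200 m = 1.4150 m

stop time T_s = (6/5)/(5/2) = 0.4800 s
robot covers v_R·T_r = 1.2000·0.0800 = 0.0960 m before braking
robot covers 1.2000·0.4800 − ½·2.5000·0.4800² = 0.2880 m while stopping
person approaches 1.6000·(0.0800+0.4800) = 0.8960 m
margins: 0.0600+0.0250+0.0500 = 0.1350 m
S_min ≈ 0.0960+0.2880+0.8960+0.1350  ⇒  S_min = 283/200 m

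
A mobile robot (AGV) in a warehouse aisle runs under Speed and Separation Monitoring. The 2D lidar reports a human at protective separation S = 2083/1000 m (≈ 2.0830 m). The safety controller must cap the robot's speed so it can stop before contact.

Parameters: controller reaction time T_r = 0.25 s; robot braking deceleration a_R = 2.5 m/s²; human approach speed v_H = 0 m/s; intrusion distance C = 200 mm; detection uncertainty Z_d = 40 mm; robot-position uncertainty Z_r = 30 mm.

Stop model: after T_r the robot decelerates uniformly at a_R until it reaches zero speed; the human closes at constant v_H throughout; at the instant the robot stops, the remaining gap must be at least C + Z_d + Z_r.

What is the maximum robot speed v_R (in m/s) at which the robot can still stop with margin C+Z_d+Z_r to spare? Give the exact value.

v_R_max = 49/20 m/s = 2.4500 m/s

quadratic (1/5)·v² + (1/4)·v + (-1813/1000) = 0
  disc = (1/4)² − 4·(1/5)·(-1813/1000) = 15129/10000 ; √disc = 123/100
  v_R = (−(1/4) + 123/100) / (2·(1/5)) = 49/20 m/s
check:
T_s = v_R/a_R = (49/20)/(5/2) = 0.9800 s
robot in T_r: 2.4500·0.2500 = 0.6125 m
braking distance = 2.4500²/(2·2.5000) = 1.2005 m
person approaches 0.0000·(0.2500+0.9800) = 0.0000 m
C+Z_d+Z_r = 0.2000+0.0400+0.0300 = 0.2700 m
sum ≈ 0.6125+1.2005+0.0000+0.2700 ≈ 2.0830 m = S ✓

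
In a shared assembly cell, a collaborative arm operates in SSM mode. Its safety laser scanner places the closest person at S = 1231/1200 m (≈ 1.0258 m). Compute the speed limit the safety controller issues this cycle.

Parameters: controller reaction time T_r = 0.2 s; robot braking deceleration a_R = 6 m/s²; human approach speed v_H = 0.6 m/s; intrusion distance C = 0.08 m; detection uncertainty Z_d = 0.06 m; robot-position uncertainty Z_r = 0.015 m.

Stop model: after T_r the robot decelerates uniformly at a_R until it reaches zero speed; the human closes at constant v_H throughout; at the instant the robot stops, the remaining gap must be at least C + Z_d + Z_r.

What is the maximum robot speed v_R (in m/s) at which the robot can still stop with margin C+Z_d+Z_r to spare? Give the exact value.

quadratic (1/12)·v² + (3/10)·v + (-901/1200) = 0
  disc = (3/10)² − 4·(1/12)·(-901/1200) = 49/144 ; √disc = 7/12
  v_R = (−(3/10) + 7/12) / (2·(1/12)) = 17/10 m/s
check:
stop time T_s = (17/10)/6 = 0.2833 s
robot in T_r: 1.7000·0.2000 = 0.3400 m
robot under decel: 1.7000²/(2·6.0000) = 0.2408 m
human over T_r+T_s: 0.6000·(0.2000+0.2833) = 0.2900 m
margins: 0.0800+0.0600+0.0150 = 0.1550 m
sum ≈ 0.3400+0.2408+0.2900+0.1550 ≈ 1.0258 m = S ✓

v_R_max = 17/10 m/s = 1.7000 m/s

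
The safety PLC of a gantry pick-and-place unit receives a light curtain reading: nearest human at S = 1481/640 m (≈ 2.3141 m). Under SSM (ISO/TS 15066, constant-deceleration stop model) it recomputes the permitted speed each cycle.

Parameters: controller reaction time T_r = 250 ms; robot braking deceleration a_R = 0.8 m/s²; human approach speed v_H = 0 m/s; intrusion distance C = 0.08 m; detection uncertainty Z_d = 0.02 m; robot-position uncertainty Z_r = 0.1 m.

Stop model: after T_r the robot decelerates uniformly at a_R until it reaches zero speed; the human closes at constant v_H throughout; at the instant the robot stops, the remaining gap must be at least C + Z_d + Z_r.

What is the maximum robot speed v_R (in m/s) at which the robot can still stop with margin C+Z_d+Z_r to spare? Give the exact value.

collect terms ⇒ (5/8)·v_R² + (1/4)·v_R + (-1353/640) = 0
  disc = (1/4)² − 4·(5/8)·(-1353/640) = 1369/256 ; √disc = 37/16
  v_R = (−(1/4) + 37/16) / (2·(5/8)) = 33/20 m/s
check:
T_s = v_R/a_R = (33/20)/(4/5) = 2.0625 s
robot covers v_R·T_r = 1.6500·0.2500 = 0.4125 m before braking
braking distance = 1.6500²/(2·0.8000) = 1.7016 m
human over T_r+T_s: 0.0000·(0.2500+2.0625) = 0.0000 m
C+Z_d+Z_r = 0.0800+0.0200+0.1000 = 0.2000 m
sum ≈ 0.4125+1.7016+0.0000+0.2000 ≈ 2.3141 m = S ✓

v_R_max = 33/20 m/s = 1.6500 m/s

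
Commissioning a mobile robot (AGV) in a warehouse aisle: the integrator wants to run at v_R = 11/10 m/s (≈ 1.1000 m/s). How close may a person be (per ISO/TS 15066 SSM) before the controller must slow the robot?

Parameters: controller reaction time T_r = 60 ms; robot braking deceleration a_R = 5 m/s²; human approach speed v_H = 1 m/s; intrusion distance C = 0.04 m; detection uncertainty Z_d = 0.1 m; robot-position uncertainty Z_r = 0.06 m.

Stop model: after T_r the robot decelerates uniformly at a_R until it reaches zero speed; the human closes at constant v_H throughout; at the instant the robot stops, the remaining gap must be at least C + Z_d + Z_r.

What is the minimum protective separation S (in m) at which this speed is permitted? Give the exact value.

S_min = 667/1000 m = 0.6670 m

T_s = v_R/a_R = (11/10)/5 = 0.2200 s
robot in T_r: 1.1000·0.0600 = 0.0660 m
robot covers 1.1000·0.2200 − ½·5.0000·0.2200² = 0.1210 m while stopping
person approaches 1.0000·(0.0600+0.2200) = 0.2800 m
C+Z_d+Z_r = 0.0400+0.1000+0.0600 = 0.2000 m
S_min ≈ 0.0660+0.1210+0.2800+0.2000  ⇒  S_min = 667/1000 m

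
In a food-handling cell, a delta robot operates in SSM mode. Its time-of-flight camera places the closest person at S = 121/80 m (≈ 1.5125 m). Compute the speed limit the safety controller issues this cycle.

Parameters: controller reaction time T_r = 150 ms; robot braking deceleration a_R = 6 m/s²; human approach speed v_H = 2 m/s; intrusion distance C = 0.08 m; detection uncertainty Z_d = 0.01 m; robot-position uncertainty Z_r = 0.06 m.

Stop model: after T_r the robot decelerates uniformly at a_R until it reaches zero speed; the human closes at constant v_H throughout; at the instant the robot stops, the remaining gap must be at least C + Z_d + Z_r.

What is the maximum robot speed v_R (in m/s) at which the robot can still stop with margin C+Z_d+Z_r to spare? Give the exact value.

collect terms ⇒ (1/12)·v_R² + (29/60)·v_R + (-17/16) = 0
  disc = (29/60)² − 4·(1/12)·(-17/16) = 529/900 ; √disc = 23/30
  v_R = (−(29/60) + 23/30) / (2·(1/12)) = 17/10 m/s
check:
braking lasts T_s = (17/10)/6 = 0.2833 s
robot covers v_R·T_r = 1.7000·0.1500 = 0.2550 m before braking
robot covers 1.7000·0.2833 − ½·6.0000·0.2833² = 0.2408 m while stopping
human closes 2.0000·0.4333 = 0.8667 m
margins: 0.0800+0.0100+0.0600 = 0.1500 m
sum ≈ 0.2550+0.2408+0.8667+0.1500 ≈ 1.5125 m = S ✓

v_R_max = 17/10 m/s = 1.7000 m/s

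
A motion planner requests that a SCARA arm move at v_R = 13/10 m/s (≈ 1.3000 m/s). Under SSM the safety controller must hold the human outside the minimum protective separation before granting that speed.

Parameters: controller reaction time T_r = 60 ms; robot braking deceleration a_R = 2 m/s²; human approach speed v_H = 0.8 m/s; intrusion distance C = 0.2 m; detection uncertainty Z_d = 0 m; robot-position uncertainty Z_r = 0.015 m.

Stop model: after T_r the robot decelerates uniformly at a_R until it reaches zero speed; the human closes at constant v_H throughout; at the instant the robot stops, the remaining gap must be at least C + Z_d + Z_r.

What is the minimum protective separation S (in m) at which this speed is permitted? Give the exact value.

S_min = 2567/2000 m = 1.2835 m

T_s = v_R/a_R = (13/10)/2 = 0.6500 s
robot covers v_R·T_r = 1.3000·0.0600 = 0.0780 m before braking
robot under decel: 1.3000²/(2·2.0000) = 0.4225 m
human closes 0.8000·0.7100 = 0.5680 m
residual clearance needed = 0.2000+0.0000+0.0150 = 0.2150 m
S_min ≈ 0.0780+0.4225+0.5680+0.2150  ⇒  S_min = 2567/2000 m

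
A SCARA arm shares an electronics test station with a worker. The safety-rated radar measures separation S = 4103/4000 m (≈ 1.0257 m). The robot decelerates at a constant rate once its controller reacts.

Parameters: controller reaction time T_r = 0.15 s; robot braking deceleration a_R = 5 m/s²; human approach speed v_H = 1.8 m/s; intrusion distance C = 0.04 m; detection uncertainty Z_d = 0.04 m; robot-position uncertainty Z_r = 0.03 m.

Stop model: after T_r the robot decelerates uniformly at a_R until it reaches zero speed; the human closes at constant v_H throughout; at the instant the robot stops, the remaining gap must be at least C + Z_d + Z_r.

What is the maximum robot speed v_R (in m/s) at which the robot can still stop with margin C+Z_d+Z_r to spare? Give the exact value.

v_R_max = 21/20 m/s = 1.0500 m/s

at the boundary: (1/10)·v² + (51/100)·v + (-2583/4000) = 0
  disc = (51/100)² − 4·(1/10)·(-2583/4000) = 324/625 ; √disc = 18/25
  v_R = (−(51/100) + 18/25) / (2·(1/10)) = 21/20 m/s
check:
braking lasts T_s = (21/20)/5 = 0.2100 s
robot covers v_R·T_r = 1.0500·0.1500 = 0.1575 m before braking
robot covers 1.0500·0.2100 − ½·5.0000·0.2100² = 0.1103 m while stopping
human closes 1.8000·0.3600 = 0.6480 m
margins: 0.0400+0.0400+0.0300 = 0.1100 m
sum ≈ 0.1575+0.1103+0.6480+0.1100 ≈ 1.0257 m = S ✓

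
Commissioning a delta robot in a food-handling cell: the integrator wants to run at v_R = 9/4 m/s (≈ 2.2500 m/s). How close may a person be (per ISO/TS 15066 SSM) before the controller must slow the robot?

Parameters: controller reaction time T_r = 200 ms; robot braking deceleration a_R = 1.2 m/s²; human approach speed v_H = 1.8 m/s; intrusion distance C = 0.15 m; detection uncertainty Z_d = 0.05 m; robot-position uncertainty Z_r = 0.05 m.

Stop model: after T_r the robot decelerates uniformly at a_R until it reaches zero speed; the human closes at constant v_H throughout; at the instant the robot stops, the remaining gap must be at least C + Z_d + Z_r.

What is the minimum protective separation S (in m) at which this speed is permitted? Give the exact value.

braking lasts T_s = (9/4)/(6/5) = 1.8750 s
robot in T_r: 2.2500·0.2000 = 0.4500 m
robot under decel: 2.2500²/(2·1.2000) = 2.1094 m
human over T_r+T_s: 1.8000·(0.2000+1.8750) = 3.7350 m
C+Z_d+Z_r = 0.1500+0.0500+0.0500 = 0.2500 m
S_min ≈ 0.4500+2.1094+3.7350+0.2500  ⇒  S_min = 10471/1600 m

S_min = 10471/1600 m = 6.5444 m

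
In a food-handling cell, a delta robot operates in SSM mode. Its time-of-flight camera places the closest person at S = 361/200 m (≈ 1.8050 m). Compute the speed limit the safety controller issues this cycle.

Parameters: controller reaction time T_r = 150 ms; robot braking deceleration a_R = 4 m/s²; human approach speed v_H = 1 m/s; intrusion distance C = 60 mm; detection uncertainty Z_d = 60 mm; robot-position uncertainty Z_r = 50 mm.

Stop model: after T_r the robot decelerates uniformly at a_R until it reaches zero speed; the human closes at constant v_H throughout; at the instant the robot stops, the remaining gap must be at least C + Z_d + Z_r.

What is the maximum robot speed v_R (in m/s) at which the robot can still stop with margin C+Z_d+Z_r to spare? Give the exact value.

collect terms ⇒ (1/8)·v_R² + (2/5)·v_R + (-297/200) = 0
  disc = (2/5)² − 4·(1/8)·(-297/200) = 361/400 ; √disc = 19/20
  v_R = (−(2/5) + 19/20) / (2·(1/8)) = 11/5 m/s
check:
T_s = v_R/a_R = (11/5)/4 = 0.5500 s
robot in T_r: 2.2000·0.1500 = 0.3300 m
braking distance = 2.2000²/(2·4.0000) = 0.6050 m
person approaches 1.0000·(0.1500+0.5500) = 0.7000 m
residual clearance needed = 0.0600+0.0600+0.0500 = 0.1700 m
sum ≈ 0.3300+0.6050+0.7000+0.1700 ≈ 1.8050 m = S ✓

v_R_max = 11/5 m/s = 2.2000 m/s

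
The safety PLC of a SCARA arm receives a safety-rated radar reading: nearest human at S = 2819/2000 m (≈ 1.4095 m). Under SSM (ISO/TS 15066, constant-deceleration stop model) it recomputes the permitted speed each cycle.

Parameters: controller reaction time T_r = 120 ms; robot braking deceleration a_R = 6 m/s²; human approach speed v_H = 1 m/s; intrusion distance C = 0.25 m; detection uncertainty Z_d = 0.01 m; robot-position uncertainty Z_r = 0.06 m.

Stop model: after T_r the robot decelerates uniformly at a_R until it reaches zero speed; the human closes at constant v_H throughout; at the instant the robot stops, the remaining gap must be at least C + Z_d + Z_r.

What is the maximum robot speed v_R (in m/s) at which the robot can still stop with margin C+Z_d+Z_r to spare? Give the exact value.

v_R_max = 21/10 m/s = 2.1000 m/s

collect terms ⇒ (1/12)·v_R² + (43/150)·v_R + (-1939/2000) = 0
  disc = (43/150)² − 4·(1/12)·(-1939/2000) = 36481/90000 ; √disc = 191/300
  v_R = (−(43/150) + 191/300) / (2·(1/12)) = 21/10 m/s
check:
stop time T_s = (21/10)/6 = 0.3500 s
robot in T_r: 2.1000·0.1200 = 0.2520 m
robot covers 2.1000·0.3500 − ½·6.0000·0.3500² = 0.3675 m while stopping
human closes 1.0000·0.4700 = 0.4700 m
residual clearance needed = 0.2500+0.0100+0.0600 = 0.3200 m
sum ≈ 0.2520+0.3675+0.4700+0.3200 ≈ 1.4095 m = S ✓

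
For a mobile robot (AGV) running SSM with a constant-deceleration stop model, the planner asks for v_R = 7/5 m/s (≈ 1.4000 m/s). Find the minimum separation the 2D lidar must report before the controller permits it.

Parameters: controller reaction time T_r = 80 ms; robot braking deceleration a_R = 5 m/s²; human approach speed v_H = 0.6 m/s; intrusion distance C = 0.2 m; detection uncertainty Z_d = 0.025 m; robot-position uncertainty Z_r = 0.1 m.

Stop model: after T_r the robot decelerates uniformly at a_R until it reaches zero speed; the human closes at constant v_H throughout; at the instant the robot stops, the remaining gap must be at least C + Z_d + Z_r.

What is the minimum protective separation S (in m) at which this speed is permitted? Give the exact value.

S_min = 849/1000 m = 0.8490 m

stop time T_s = (7/5)/5 = 0.2800 s
reaction-phase robot travel = 1.4000·0.0800 = 0.1120 m
robot covers 1.4000·0.2800 − ½·5.0000·0.2800² = 0.1960 m while stopping
human closes 0.6000·0.3600 = 0.2160 m
residual clearance needed = 0.2000+0.0250+0.1000 = 0.3250 m
S_min ≈ 0.1120+0.1960+0.2160+0.3250  ⇒  S_min = 849/1000 m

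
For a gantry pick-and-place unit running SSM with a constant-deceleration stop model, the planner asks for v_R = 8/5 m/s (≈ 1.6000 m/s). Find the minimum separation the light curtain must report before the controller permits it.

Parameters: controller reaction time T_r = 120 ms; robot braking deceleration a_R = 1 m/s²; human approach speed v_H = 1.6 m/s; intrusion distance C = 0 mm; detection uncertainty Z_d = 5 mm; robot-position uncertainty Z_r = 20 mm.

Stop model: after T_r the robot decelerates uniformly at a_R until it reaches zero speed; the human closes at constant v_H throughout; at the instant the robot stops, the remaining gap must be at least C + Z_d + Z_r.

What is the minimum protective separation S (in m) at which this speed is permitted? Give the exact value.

S_min = 4249/1000 m = 4.2490 m

braking lasts T_s = (8/5)/1 = 1.6000 s
robot covers v_R·T_r = 1.6000·0.1200 = 0.1920 m before braking
robot under decel: 1.6000²/(2·1.0000) = 1.2800 m
person approaches 1.6000·(0.1200+1.6000) = 2.7520 m
margins: 0.0000+0.0050+0.0200 = 0.0250 m
S_min ≈ 0.1920+1.2800+2.7520+0.0250  ⇒  S_min = 4249/1000 m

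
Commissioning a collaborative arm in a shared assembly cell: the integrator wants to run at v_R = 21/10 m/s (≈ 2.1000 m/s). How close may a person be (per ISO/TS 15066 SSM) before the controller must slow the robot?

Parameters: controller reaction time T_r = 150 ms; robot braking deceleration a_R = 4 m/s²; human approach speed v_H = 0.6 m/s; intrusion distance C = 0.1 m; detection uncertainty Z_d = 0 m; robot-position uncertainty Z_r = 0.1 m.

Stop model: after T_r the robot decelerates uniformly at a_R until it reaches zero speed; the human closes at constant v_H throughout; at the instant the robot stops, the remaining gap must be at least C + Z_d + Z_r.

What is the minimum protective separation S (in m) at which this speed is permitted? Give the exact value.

braking lasts T_s = (21/10)/4 = 0.5250 s
reaction-phase robot travel = 2.1000·0.1500 = 0.3150 m
braking distance = 2.1000²/(2·4.0000) = 0.5513 m
human over T_r+T_s: 0.6000·(0.1500+0.5250) = 0.4050 m
C+Z_d+Z_r = 0.1000+0.0000+0.1000 = 0.2000 m
S_min ≈ 0.3150+0.5513+0.4050+0.2000  ⇒  S_min = 1177/800 m

S_min = 1177/800 m = 1.4712 m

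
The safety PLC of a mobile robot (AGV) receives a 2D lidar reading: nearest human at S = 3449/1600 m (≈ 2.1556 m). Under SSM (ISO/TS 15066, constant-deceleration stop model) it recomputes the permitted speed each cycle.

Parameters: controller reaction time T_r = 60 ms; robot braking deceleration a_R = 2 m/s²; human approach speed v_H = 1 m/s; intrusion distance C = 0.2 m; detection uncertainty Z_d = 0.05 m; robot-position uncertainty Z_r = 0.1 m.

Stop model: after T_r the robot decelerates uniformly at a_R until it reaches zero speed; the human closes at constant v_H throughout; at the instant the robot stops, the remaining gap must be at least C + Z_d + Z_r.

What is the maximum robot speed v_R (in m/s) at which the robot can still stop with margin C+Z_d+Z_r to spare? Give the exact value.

v_R_max = 7/4 m/s = 1.7500 m/s

collect terms ⇒ (1/4)·v_R² + (14/25)·v_R + (-2793/1600) = 0
  disc = (14/25)² − 4·(1/4)·(-2793/1600) = 82369/40000 ; √disc = 287/200
  v_R = (−(14/25) + 287/200) / (2·(1/4)) = 7/4 m/s
check:
stop time T_s = (7/4)/2 = 0.8750 s
robot in T_r: 1.7500·0.0600 = 0.1050 m
robot under decel: 1.7500²/(2·2.0000) = 0.7656 m
person approaches 1.0000·(0.0600+0.8750) = 0.9350 m
residual clearance needed = 0.2000+0.0500+0.1000 = 0.3500 m
sum ≈ 0.1050+0.7656+0.9350+0.3500 ≈ 2.1556 m = S ✓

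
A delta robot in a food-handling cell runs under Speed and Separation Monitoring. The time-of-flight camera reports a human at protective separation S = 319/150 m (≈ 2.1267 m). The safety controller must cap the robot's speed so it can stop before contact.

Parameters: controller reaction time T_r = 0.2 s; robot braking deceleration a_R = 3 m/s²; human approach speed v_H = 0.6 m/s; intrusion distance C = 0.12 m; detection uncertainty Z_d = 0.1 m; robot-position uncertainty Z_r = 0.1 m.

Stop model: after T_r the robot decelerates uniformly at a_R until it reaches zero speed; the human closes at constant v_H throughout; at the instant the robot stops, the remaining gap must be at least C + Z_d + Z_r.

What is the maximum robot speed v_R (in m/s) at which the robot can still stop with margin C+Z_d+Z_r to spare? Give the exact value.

v_R_max = 11/5 m/s = 2.2000 m/s

collect terms ⇒ (1/6)·v_R² + (2/5)·v_R + (-253/150) = 0
  disc = (2/5)² − 4·(1/6)·(-253/150) = 289/225 ; √disc = 17/15
  v_R = (−(2/5) + 17/15) / (2·(1/6)) = 11/5 m/s
check:
braking lasts T_s = (11/5)/3 = 0.7333 s
reaction-phase robot travel = 2.2000·0.2000 = 0.4400 m
robot covers 2.2000·0.7333 − ½·3.0000·0.7333² = 0.8067 m while stopping
person approaches 0.6000·(0.2000+0.7333) = 0.5600 m
margins: 0.1200+0.1000+0.1000 = 0.3200 m
sum ≈ 0.4400+0.8067+0.5600+0.3200 ≈ 2.1267 m = S ✓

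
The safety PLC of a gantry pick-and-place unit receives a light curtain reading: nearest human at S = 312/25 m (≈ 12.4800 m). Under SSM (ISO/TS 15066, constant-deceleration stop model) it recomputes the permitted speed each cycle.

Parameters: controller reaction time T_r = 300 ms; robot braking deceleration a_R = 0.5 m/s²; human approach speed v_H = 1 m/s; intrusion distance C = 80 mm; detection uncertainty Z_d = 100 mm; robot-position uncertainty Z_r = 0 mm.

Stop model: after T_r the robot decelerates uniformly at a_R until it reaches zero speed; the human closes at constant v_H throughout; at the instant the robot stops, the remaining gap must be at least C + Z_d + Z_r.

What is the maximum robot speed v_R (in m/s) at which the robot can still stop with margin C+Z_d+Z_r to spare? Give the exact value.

at the boundary: (1)·v² + (23/10)·v + (-12) = 0
  disc = (23/10)² − 4·(1)·(-12) = 5329/100 ; √disc = 73/10
  v_R = (−(23/10) + 73/10) / (2·(1)) = 5/2 m/s
check:
stop time T_s = (5/2)/(1/2) = 5.0000 s
robot covers v_R·T_r = 2.5000·0.3000 = 0.7500 m before braking
robot covers 2.5000·5.0000 − ½·0.5000·5.0000² = 6.2500 m while stopping
person approaches 1.0000·(0.3000+5.0000) = 5.3000 m
C+Z_d+Z_r = 0.0800+0.1000+0.0000 = 0.1800 m
sum ≈ 0.7500+6.2500+5.3000+0.1800 ≈ 12.4800 m = S ✓

v_R_max = 5/2 m/s = 2.5000 m/s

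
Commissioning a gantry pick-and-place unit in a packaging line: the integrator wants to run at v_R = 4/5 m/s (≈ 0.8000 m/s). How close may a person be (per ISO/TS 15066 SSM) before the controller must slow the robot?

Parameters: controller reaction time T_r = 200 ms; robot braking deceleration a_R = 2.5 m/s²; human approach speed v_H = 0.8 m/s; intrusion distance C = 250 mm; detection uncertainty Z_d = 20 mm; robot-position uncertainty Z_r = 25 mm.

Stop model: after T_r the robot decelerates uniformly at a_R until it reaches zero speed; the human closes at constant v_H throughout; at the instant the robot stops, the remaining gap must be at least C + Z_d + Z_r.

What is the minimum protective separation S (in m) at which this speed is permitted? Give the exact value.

S_min = 999/1000 m = 0.9990 m

stop time T_s = (4/5)/(5/2) = 0.3200 s
robot covers v_R·T_r = 0.8000·0.2000 = 0.1600 m before braking
robot covers 0.8000·0.3200 − ½·2.5000·0.3200² = 0.1280 m while stopping
human closes 0.8000·0.5200 = 0.4160 m
residual clearance needed = 0.2500+0.0200+0.0250 = 0.2950 m
S_min ≈ 0.1600+0.1280+0.4160+0.2950  ⇒  S_min = 999/1000 m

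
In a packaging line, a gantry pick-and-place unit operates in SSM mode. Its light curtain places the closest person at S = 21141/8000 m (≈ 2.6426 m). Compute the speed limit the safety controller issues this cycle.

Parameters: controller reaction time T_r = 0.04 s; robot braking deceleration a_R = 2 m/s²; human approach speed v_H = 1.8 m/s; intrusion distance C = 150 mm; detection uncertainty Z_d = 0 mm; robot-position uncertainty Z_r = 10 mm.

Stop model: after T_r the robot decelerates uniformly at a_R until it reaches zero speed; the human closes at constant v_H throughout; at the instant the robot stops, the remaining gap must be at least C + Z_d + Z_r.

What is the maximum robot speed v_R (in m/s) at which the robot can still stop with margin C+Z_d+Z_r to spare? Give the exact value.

v_R_max = 7/4 m/s = 1.7500 m/s

quadratic (1/4)·v² + (47/50)·v + (-3857/1600) = 0
  disc = (47/50)² − 4·(1/4)·(-3857/1600) = 131769/40000 ; √disc = 363/200
  v_R = (−(47/50) + 363/200) / (2·(1/4)) = 7/4 m/s
check:
stop time T_s = (7/4)/2 = 0.8750 s
reaction-phase robot travel = 1.7500·0.0400 = 0.0700 m
braking distance = 1.7500²/(2·2.0000) = 0.7656 m
human closes 1.8000·0.9150 = 1.6470 m
residual clearance needed = 0.1500+0.0000+0.0100 = 0.1600 m
sum ≈ 0.0700+0.7656+1.6470+0.1600 ≈ 2.6426 m = S ✓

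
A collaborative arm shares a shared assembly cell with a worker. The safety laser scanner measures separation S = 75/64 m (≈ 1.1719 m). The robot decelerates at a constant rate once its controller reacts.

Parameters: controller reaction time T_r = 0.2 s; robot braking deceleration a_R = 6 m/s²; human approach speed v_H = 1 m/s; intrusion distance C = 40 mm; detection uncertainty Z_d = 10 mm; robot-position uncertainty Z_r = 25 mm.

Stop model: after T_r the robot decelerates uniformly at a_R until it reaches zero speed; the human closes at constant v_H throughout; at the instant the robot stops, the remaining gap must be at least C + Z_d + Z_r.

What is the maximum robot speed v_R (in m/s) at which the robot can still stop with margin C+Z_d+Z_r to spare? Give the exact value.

quadratic (1/12)·v² + (11/30)·v + (-287/320) = 0
  disc = (11/30)² − 4·(1/12)·(-287/320) = 6241/14400 ; √disc = 79/120
  v_R = (−(11/30) + 79/120) / (2·(1/12)) = 7/4 m/s
check:
T_s = v_R/a_R = (7/4)/6 = 0.2917 s
robot covers v_R·T_r = 1.7500·0.2000 = 0.3500 m before braking
robot under decel: 1.7500²/(2·6.0000) = 0.2552 m
person approaches 1.0000·(0.2000+0.2917) = 0.4917 m
C+Z_d+Z_r = 0.0400+0.0100+0.0250 = 0.0750 m
sum ≈ 0.3500+0.2552+0.4917+0.0750 ≈ 1.1719 m = S ✓

v_R_max = 7/4 m/s = 1.7500 m/s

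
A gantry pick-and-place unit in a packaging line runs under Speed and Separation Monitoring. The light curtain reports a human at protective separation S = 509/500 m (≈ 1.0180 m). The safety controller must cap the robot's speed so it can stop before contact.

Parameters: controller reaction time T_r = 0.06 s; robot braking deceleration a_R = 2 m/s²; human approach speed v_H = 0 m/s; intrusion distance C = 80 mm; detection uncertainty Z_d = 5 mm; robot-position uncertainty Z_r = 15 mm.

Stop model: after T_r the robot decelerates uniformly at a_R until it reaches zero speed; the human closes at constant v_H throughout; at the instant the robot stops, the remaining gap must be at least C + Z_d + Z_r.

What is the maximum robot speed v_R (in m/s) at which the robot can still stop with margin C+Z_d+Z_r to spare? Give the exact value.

v_R_max = 9/5 m/s = 1.8000 m/s

quadratic (1/4)·v² + (3/50)·v + (-459/500) = 0
  disc = (3/50)² − 4·(1/4)·(-459/500) = 576/625 ; √disc = 24/25
  v_R = (−(3/50) + 24/25) / (2·(1/4)) = 9/5 m/s
check:
braking lasts T_s = (9/5)/2 = 0.9000 s
reaction-phase robot travel = 1.8000·0.0600 = 0.1080 m
robot covers 1.8000·0.9000 − ½·2.0000·0.9000² = 0.8100 m while stopping
person approaches 0.0000·(0.0600+0.9000) = 0.0000 m
residual clearance needed = 0.0800+0.0050+0.0150 = 0.1000 m
sum ≈ 0.1080+0.8100+0.0000+0.1000 ≈ 1.0180 m = S ✓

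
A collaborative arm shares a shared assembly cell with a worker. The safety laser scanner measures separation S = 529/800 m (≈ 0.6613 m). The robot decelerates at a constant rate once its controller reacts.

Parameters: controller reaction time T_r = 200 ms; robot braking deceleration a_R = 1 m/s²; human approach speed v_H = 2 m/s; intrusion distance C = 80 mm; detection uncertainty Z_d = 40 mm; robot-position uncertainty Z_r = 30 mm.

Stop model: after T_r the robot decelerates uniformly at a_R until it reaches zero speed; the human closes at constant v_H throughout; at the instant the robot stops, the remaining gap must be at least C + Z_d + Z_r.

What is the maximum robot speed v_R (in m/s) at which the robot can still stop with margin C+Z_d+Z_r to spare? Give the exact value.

collect terms ⇒ (1/2)·v_R² + (11/5)·v_R + (-89/800) = 0
  disc = (11/5)² − 4·(1/2)·(-89/800) = 81/16 ; √disc = 9/4
  v_R = (−(11/5) + 9/4) / (2·(1/2)) = 1/20 m/s
check:
braking lasts T_s = (1/20)/1 = 0.0500 s
reaction-phase robot travel = 0.0500·0.2000 = 0.0100 m
robot under decel: 0.0500²/(2·1.0000) = 0.0013 m
human closes 2.0000·0.2500 = 0.5000 m
margins: 0.0800+0.0400+0.0300 = 0.1500 m
sum ≈ 0.0100+0.0013+0.5000+0.1500 ≈ 0.6613 m = S ✓

v_R_max = 1/20 m/s = 0.0500 m/s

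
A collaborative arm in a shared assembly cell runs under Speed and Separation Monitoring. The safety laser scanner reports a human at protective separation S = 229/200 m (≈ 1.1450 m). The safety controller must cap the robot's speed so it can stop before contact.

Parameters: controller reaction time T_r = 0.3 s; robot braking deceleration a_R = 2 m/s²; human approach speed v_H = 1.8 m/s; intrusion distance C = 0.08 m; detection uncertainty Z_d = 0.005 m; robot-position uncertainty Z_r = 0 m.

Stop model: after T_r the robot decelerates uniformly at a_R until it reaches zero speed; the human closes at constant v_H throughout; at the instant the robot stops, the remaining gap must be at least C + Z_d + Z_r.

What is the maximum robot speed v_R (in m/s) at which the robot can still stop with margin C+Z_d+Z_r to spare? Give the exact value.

v_R_max = 2/5 m/s = 0.4000 m/s

quadratic (1/4)·v² + (6/5)·v + (-13/25) = 0
  disc = (6/5)² − 4·(1/4)·(-13/25) = 49/25 ; √disc = 7/5
  v_R = (−(6/5) + 7/5) / (2·(1/4)) = 2/5 m/s
check:
stop time T_s = (2/5)/2 = 0.2000 s
robot in T_r: 0.4000·0.3000 = 0.1200 m
robot covers 0.4000·0.2000 − ½·2.0000·0.2000² = 0.0400 m while stopping
human over T_r+T_s: 1.8000·(0.3000+0.2000) = 0.9000 m
residual clearance needed = 0.0800+0.0050+0.0000 = 0.0850 m
sum ≈ 0.1200+0.0400+0.9000+0.0850 ≈ 1.1450 m = S ✓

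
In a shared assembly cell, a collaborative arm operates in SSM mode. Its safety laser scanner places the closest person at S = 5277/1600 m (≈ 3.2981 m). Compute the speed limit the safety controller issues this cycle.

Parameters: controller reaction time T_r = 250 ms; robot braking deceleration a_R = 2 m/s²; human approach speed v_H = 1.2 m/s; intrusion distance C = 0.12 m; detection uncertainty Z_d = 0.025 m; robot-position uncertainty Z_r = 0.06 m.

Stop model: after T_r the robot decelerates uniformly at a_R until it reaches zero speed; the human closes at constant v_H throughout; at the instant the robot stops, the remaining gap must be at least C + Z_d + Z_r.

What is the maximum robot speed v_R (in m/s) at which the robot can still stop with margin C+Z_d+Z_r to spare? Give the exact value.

v_R_max = 41/20 m/s = 2.0500 m/s

collect terms ⇒ (1/4)·v_R² + (17/20)·v_R + (-4469/1600) = 0
  disc = (17/20)² − 4·(1/4)·(-4469/1600) = 225/64 ; √disc = 15/8
  v_R = (−(17/20) + 15/8) / (2·(1/4)) = 41/20 m/s
check:
stop time T_s = (41/20)/2 = 1.0250 s
robot in T_r: 2.0500·0.2500 = 0.5125 m
braking distance = 2.0500²/(2·2.0000) = 1.0506 m
human closes 1.2000·1.2750 = 1.5300 m
C+Z_d+Z_r = 0.1200+0.0250+0.0600 = 0.2050 m
sum ≈ 0.5125+1.0506+1.5300+0.2050 ≈ 3.2981 m = S ✓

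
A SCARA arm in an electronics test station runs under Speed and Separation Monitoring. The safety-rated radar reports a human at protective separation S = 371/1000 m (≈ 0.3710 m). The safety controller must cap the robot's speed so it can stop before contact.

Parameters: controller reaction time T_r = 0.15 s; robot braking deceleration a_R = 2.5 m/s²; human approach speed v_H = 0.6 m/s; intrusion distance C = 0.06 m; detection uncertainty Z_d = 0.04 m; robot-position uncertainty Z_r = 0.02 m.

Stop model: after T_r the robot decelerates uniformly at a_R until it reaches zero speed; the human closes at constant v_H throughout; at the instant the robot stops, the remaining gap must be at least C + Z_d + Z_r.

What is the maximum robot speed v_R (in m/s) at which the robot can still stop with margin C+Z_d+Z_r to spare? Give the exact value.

v_R_max = 7/20 m/s = 0.3500 m/s

collect terms ⇒ (1/5)·v_R² + (39/100)·v_R + (-161/1000) = 0
  disc = (39/100)² − 4·(1/5)·(-161/1000) = 2809/10000 ; √disc = 53/100
  v_R = (−(39/100) + 53/100) / (2·(1/5)) = 7/20 m/s
check:
T_s = v_R/a_R = (7/20)/(5/2) = 0.1400 s
robot covers v_R·T_r = 0.3500·0.1500 = 0.0525 m before braking
robot covers 0.3500·0.1400 − ½·2.5000·0.1400² = 0.0245 m while stopping
human over T_r+T_s: 0.6000·(0.1500+0.1400) = 0.1740 m
residual clearance needed = 0.0600+0.0400+0.0200 = 0.1200 m
sum ≈ 0.0525+0.0245+0.1740+0.1200 ≈ 0.3710 m = S ✓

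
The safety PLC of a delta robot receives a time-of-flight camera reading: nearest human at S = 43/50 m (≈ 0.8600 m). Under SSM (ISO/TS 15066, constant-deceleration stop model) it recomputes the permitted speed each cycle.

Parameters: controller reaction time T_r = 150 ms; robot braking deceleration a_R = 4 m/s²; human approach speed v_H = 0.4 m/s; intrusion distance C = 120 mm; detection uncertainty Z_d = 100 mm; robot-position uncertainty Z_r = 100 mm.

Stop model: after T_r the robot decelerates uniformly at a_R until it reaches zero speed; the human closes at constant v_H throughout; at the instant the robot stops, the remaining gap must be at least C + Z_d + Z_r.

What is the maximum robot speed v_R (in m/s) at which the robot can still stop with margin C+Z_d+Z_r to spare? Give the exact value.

v_R_max = 6/5 m/s = 1.2000 m/s

at the boundary: (1/8)·v² + (1/4)·v + (-12/25) = 0
  disc = (1/4)² − 4·(1/8)·(-12/25) = 121/400 ; √disc = 11/20
  v_R = (−(1/4) + 11/20) / (2·(1/8)) = 6/5 m/s
check:
T_s = v_R/a_R = (6/5)/4 = 0.3000 s
robot covers v_R·T_r = 1.2000·0.1500 = 0.1800 m before braking
robot under decel: 1.2000²/(2·4.0000) = 0.1800 m
human over T_r+T_s: 0.4000·(0.1500+0.3000) = 0.1800 m
C+Z_d+Z_r = 0.1200+0.1000+0.1000 = 0.3200 m
sum ≈ 0.1800+0.1800+0.1800+0.3200 ≈ 0.8600 m = S ✓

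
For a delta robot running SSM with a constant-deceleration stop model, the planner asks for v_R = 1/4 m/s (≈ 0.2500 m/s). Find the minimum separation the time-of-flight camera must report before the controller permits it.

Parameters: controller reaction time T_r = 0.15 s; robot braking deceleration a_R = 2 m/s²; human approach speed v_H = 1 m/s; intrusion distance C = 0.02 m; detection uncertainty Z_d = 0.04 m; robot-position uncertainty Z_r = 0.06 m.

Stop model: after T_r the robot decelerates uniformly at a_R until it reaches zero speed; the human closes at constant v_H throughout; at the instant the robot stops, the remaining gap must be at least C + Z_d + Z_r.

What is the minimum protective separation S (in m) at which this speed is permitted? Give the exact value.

S_min = 717/1600 m = 0.4481 m

braking lasts T_s = (1/4)/2 = 0.1250 s
reaction-phase robot travel = 0.2500·0.1500 = 0.0375 m
robot covers 0.2500·0.1250 − ½·2.0000·0.1250² = 0.0156 m while stopping
person approaches 1.0000·(0.1500+0.1250) = 0.2750 m
margins: 0.0200+0.0400+0.0600 = 0.1200 m
S_min ≈ 0.0375+0.0156+0.2750+0.1200  ⇒  S_min = 717/1600 m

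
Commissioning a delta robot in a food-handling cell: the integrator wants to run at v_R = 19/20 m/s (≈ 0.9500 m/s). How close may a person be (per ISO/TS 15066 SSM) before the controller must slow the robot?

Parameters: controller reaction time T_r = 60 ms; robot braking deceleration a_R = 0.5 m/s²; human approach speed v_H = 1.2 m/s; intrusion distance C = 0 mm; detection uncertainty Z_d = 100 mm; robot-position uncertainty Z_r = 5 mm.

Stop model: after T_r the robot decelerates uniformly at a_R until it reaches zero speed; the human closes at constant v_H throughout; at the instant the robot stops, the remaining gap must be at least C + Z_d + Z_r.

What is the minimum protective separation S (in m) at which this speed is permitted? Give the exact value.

S_min = 6833/2000 m = 3.4165 m

braking lasts T_s = (19/20)/(1/2) = 1.9000 s
robot covers v_R·T_r = 0.9500·0.0600 = 0.0570 m before braking
robot covers 0.9500·1.9000 − ½·0.5000·1.9000² = 0.9025 m while stopping
person approaches 1.2000·(0.0600+1.9000) = 2.3520 m
residual clearance needed = 0.0000+0.1000+0.0050 = 0.1050 m
S_min ≈ 0.0570+0.9025+2.3520+0.1050  ⇒  S_min = 6833/2000 m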